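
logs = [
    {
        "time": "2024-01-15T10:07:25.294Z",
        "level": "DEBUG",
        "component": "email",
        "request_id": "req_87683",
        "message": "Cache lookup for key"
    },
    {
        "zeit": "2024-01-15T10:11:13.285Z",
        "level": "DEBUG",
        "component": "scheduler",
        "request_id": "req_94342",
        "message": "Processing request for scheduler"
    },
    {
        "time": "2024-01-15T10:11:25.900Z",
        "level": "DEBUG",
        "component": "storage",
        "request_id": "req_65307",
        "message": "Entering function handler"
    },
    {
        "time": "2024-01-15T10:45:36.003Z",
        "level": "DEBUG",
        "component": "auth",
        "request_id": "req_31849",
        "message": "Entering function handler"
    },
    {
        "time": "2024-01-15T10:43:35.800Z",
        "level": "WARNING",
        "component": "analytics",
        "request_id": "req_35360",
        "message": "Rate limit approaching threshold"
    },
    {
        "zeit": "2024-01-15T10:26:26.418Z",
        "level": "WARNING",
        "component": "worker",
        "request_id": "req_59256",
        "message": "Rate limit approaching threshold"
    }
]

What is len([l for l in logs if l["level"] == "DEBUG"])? 4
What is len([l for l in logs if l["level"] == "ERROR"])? 0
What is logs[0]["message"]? "Cache lookup for key"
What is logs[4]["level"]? "WARNING"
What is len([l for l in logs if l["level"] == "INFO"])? 0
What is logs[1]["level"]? "DEBUG"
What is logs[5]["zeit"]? "2024-01-15T10:26:26.418Z"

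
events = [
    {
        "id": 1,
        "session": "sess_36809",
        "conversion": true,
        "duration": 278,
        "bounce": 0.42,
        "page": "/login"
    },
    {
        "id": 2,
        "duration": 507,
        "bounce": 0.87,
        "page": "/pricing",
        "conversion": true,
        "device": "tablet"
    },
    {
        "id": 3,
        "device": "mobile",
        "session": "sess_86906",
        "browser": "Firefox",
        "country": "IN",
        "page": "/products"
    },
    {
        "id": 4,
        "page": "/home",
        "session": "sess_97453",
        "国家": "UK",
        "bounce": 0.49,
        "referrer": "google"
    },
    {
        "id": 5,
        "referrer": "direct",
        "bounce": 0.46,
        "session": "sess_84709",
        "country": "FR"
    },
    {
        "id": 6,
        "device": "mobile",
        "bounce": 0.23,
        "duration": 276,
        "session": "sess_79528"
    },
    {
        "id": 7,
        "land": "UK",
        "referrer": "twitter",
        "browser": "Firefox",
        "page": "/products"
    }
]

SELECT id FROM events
[1, 2, 3, 4, 5, 6, 7]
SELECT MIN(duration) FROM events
276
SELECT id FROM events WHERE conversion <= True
[1, 2]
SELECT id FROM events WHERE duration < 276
[]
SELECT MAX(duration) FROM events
507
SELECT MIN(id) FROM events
1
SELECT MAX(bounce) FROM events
0.87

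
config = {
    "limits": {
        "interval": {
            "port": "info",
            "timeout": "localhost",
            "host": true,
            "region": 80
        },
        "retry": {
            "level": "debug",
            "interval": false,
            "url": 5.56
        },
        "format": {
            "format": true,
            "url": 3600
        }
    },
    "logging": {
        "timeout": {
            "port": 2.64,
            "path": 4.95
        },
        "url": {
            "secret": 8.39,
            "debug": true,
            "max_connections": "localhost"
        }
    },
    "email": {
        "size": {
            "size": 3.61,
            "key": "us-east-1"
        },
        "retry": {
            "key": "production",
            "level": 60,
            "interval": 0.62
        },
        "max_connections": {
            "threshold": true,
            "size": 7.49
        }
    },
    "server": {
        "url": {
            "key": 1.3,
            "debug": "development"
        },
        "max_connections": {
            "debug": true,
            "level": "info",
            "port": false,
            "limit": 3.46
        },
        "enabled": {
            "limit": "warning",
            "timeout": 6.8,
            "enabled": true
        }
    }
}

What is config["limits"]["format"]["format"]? True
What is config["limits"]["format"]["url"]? 3600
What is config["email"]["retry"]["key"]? "production"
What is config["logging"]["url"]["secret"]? 8.39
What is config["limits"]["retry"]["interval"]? False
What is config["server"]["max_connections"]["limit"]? 3.46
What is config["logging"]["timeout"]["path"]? 4.95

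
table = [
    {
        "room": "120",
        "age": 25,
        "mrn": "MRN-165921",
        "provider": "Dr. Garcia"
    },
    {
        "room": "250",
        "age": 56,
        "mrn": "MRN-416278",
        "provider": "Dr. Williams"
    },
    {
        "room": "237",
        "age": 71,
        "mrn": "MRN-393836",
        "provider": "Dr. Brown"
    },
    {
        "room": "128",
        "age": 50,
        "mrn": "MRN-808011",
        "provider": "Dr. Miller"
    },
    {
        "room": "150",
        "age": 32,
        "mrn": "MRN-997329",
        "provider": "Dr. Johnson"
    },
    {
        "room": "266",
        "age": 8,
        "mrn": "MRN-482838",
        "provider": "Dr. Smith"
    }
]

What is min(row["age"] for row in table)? 8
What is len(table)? 6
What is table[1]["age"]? 56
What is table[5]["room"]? "266"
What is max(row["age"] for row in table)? 71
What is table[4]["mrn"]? "MRN-997329"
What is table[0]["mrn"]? "MRN-165921"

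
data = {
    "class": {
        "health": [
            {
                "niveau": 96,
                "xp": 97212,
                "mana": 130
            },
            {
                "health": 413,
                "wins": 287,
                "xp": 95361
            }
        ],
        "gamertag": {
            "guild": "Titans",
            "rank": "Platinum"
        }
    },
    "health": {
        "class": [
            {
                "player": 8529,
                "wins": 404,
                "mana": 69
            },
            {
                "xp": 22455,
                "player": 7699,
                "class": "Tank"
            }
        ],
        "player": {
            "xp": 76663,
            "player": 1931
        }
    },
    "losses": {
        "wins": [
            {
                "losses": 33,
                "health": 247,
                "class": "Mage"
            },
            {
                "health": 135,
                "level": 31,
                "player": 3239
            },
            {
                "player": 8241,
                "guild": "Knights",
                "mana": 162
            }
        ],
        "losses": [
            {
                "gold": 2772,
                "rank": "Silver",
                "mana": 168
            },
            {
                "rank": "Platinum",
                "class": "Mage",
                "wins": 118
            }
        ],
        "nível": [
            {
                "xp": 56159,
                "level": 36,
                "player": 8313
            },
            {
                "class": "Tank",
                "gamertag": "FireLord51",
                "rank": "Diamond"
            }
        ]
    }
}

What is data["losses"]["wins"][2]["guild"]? "Knights"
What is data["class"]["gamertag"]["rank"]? "Platinum"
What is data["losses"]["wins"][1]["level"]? 31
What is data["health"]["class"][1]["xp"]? 22455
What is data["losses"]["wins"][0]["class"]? "Mage"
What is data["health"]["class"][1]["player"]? 7699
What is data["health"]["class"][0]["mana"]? 69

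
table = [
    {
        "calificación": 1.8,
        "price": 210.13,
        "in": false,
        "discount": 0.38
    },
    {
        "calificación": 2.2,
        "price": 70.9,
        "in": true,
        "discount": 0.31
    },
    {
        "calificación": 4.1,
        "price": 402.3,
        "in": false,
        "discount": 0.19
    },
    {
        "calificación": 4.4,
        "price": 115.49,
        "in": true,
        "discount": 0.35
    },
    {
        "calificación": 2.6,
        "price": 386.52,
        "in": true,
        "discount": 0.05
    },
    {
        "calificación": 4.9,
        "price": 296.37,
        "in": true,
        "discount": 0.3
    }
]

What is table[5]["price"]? 296.37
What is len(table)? 6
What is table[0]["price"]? 210.13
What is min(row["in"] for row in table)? False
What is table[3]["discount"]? 0.35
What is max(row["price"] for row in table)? 402.3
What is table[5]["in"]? True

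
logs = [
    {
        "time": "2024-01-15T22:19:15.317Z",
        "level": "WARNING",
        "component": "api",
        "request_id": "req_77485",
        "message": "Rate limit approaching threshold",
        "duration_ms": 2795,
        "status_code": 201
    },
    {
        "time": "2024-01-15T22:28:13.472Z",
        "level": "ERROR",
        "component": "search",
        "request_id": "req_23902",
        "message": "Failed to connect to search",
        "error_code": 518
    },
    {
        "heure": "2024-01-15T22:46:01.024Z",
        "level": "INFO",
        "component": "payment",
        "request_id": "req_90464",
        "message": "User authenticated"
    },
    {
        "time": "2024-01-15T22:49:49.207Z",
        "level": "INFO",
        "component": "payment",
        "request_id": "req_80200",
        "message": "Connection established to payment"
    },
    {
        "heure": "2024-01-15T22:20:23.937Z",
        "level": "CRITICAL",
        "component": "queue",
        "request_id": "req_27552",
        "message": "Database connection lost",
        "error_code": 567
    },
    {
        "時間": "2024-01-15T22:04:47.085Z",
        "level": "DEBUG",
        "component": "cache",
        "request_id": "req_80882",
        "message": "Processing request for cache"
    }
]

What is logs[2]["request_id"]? "req_90464"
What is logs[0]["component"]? "api"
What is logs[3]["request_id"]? "req_80200"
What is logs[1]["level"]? "ERROR"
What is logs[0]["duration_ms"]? 2795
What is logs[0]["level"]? "WARNING"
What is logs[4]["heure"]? "2024-01-15T22:20:23.937Z"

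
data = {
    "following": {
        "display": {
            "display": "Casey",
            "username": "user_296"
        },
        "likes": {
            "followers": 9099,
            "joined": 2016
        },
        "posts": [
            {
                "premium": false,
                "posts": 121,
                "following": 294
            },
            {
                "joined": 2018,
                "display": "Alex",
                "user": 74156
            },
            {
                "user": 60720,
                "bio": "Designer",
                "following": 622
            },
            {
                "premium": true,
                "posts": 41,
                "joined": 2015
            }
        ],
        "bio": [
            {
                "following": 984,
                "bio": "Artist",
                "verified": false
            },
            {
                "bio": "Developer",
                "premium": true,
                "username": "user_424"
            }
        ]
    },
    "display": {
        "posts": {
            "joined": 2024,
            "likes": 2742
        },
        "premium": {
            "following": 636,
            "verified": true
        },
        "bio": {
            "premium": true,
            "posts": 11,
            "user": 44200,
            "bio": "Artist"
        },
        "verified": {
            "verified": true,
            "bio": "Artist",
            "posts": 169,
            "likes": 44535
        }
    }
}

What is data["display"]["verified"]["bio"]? "Artist"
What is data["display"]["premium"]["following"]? 636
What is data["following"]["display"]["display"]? "Casey"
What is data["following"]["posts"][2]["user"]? 60720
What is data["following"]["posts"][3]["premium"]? True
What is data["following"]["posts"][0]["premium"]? False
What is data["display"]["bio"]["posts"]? 11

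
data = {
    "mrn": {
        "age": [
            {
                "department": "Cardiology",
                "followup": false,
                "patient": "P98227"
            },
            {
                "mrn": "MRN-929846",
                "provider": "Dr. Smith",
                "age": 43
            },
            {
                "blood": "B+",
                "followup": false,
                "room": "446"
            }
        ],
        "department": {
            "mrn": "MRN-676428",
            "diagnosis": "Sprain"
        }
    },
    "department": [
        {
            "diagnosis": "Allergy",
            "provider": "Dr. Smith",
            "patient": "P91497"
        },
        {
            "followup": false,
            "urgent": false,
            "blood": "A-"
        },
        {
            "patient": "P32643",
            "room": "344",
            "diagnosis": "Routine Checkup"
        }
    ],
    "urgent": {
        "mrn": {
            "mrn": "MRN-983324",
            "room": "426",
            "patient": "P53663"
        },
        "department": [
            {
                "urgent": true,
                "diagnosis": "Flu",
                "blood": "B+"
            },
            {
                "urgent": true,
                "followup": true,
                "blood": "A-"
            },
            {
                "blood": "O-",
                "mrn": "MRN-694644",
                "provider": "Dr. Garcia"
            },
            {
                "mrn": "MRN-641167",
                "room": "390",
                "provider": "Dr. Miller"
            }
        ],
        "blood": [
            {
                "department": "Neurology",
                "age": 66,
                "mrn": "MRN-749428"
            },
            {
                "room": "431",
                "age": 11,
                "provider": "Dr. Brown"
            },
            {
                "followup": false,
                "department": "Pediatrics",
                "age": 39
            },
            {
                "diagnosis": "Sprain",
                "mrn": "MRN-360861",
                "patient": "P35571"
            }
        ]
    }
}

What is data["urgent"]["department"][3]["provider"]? "Dr. Miller"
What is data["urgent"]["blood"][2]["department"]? "Pediatrics"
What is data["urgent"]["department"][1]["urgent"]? True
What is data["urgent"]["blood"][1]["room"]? "431"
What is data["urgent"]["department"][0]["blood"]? "B+"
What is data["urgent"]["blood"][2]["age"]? 39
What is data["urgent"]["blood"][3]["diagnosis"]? "Sprain"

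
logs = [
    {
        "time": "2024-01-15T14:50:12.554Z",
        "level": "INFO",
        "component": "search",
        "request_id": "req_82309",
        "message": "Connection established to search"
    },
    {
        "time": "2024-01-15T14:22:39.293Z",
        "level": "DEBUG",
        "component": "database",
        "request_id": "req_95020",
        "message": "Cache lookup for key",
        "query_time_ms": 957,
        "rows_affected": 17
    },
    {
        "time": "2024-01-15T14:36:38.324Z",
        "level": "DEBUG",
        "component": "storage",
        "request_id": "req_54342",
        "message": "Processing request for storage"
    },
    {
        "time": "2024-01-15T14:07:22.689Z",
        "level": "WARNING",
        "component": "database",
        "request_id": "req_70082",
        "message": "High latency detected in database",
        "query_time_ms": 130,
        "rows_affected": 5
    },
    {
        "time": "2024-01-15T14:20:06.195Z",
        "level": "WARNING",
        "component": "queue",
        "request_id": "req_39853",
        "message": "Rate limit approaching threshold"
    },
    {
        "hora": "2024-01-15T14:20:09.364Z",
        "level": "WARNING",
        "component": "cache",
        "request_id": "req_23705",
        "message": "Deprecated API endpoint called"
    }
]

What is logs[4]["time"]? "2024-01-15T14:20:06.195Z"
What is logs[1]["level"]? "DEBUG"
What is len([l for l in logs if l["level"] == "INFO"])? 1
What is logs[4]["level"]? "WARNING"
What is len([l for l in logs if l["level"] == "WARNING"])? 3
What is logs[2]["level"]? "DEBUG"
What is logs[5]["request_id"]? "req_23705"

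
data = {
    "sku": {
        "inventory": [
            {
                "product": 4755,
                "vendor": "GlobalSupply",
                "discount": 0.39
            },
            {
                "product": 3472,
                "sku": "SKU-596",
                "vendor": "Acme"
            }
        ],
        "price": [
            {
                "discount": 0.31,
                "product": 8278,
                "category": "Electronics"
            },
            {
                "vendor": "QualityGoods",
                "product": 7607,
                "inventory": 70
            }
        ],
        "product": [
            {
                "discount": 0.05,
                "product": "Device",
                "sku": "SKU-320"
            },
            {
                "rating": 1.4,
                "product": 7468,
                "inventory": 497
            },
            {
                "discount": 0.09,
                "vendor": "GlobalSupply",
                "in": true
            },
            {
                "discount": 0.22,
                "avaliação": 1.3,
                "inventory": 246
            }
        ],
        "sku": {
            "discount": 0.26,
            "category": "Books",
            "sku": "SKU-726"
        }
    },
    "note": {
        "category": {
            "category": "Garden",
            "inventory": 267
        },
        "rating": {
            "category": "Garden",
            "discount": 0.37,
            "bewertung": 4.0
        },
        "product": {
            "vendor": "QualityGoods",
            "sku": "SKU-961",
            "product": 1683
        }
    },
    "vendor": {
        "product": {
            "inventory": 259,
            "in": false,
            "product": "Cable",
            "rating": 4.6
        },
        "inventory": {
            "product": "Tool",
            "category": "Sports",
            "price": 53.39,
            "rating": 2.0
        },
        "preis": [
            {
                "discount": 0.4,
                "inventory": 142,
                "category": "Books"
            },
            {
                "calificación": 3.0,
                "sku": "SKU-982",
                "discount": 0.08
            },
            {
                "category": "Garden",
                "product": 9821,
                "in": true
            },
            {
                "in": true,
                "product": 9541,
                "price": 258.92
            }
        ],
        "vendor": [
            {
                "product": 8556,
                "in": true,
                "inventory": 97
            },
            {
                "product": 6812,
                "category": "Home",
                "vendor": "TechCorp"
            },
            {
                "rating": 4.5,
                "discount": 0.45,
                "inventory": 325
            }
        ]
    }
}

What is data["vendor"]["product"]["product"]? "Cable"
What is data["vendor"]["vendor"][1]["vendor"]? "TechCorp"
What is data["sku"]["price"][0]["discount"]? 0.31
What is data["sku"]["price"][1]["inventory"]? 70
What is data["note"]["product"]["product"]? 1683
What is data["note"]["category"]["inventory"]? 267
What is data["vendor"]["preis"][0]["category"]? "Books"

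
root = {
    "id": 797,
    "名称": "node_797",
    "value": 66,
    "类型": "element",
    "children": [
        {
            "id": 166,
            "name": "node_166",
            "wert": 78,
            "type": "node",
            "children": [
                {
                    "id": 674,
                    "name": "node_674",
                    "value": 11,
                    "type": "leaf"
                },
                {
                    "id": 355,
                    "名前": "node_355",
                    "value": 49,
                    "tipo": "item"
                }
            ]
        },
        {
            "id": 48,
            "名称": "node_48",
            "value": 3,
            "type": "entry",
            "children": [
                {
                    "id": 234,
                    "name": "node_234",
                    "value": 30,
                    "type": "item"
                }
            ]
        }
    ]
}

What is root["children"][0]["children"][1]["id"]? 355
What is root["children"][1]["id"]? 48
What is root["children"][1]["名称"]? "node_48"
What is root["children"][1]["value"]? 3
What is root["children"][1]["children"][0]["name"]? "node_234"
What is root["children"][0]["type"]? "node"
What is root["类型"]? "element"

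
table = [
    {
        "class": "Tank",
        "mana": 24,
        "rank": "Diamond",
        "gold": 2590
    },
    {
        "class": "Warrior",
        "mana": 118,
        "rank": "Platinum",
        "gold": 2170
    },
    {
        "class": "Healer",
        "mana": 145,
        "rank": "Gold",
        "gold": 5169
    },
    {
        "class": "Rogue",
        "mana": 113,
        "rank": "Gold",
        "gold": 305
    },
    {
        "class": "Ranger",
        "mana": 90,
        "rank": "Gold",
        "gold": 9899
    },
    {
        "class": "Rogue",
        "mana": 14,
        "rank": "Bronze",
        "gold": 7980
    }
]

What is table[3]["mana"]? 113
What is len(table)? 6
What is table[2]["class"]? "Healer"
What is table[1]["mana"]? 118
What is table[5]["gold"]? 7980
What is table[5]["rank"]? "Bronze"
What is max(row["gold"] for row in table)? 9899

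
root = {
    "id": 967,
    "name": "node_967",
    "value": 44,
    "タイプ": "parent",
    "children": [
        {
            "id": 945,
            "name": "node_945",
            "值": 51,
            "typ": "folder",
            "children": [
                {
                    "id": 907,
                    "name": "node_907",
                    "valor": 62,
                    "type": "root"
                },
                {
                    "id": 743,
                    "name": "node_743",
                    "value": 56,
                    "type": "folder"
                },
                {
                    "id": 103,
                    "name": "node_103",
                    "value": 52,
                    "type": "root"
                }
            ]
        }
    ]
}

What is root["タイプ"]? "parent"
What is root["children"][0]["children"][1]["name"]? "node_743"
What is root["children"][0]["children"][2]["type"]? "root"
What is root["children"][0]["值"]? 51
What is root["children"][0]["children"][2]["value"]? 52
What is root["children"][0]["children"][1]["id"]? 743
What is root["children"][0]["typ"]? "folder"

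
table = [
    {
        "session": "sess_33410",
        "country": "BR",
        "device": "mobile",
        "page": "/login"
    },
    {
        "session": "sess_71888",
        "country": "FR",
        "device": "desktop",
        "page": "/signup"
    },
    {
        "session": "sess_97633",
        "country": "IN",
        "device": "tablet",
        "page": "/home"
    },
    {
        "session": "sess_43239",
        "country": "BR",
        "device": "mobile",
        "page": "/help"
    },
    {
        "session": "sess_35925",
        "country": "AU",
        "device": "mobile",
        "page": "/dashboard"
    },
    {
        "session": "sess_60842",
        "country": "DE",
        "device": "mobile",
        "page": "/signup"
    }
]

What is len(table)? 6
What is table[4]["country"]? "AU"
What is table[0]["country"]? "BR"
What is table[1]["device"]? "desktop"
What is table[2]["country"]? "IN"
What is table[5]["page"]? "/signup"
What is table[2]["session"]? "sess_97633"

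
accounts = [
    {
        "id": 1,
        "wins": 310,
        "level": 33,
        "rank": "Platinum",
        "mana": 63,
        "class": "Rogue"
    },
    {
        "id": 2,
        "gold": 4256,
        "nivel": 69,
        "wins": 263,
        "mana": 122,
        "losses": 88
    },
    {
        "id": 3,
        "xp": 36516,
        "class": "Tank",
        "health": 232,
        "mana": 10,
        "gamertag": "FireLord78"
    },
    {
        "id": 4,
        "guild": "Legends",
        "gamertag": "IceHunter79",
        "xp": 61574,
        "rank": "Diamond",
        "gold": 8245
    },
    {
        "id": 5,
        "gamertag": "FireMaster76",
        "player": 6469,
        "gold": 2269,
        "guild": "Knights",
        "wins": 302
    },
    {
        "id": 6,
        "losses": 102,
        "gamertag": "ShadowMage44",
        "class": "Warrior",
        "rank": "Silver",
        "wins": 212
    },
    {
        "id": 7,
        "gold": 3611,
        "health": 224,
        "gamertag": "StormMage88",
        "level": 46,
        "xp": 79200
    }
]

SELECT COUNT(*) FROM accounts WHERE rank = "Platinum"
1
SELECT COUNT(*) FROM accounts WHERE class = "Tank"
1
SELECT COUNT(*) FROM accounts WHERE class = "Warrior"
1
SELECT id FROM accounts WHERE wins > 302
[1]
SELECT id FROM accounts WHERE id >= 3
[3, 4, 5, 6, 7]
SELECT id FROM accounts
[1, 2, 3, 4, 5, 6, 7]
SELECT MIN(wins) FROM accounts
212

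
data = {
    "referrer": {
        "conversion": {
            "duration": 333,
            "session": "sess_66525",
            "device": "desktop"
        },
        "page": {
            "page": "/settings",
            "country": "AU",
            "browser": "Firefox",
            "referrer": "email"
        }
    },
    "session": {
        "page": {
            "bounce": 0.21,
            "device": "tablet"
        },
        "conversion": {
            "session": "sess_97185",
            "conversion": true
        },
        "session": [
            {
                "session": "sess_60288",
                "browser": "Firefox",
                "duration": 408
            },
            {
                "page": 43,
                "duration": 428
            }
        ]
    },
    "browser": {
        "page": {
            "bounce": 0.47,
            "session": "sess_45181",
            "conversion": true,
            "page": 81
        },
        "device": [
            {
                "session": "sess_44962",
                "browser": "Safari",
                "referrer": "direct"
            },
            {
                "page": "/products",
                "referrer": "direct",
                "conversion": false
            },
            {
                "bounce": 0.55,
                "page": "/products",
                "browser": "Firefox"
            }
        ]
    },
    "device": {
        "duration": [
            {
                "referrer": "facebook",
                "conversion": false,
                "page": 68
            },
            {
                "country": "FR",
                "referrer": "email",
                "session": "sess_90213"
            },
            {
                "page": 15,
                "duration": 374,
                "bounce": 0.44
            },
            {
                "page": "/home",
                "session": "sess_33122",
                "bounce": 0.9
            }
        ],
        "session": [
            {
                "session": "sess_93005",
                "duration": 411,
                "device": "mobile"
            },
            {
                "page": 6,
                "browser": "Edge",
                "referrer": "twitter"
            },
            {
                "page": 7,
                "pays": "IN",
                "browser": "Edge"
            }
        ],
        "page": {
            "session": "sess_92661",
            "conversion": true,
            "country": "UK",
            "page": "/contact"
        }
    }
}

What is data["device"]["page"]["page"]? "/contact"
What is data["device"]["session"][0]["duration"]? 411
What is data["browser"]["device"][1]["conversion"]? False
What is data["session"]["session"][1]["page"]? 43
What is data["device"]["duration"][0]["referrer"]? "facebook"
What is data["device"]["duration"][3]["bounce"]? 0.9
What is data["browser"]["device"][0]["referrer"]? "direct"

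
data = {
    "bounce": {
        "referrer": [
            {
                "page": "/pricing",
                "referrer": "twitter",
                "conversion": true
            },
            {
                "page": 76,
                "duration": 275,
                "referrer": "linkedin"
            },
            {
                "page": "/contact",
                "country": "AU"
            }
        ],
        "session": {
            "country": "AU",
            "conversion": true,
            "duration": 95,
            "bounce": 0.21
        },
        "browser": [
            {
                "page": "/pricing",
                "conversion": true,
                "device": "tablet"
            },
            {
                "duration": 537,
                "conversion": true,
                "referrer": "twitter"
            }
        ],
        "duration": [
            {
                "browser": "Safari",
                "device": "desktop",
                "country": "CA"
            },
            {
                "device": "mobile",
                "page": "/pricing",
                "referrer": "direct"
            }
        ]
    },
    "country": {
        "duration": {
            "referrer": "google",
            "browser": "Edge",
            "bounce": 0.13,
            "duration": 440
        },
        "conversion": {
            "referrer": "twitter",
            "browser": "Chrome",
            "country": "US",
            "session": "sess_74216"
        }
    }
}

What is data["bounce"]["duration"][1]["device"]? "mobile"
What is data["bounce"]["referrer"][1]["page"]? 76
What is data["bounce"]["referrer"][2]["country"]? "AU"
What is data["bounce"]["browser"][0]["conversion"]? True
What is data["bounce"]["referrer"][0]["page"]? "/pricing"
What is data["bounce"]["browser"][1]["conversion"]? True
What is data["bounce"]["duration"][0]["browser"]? "Safari"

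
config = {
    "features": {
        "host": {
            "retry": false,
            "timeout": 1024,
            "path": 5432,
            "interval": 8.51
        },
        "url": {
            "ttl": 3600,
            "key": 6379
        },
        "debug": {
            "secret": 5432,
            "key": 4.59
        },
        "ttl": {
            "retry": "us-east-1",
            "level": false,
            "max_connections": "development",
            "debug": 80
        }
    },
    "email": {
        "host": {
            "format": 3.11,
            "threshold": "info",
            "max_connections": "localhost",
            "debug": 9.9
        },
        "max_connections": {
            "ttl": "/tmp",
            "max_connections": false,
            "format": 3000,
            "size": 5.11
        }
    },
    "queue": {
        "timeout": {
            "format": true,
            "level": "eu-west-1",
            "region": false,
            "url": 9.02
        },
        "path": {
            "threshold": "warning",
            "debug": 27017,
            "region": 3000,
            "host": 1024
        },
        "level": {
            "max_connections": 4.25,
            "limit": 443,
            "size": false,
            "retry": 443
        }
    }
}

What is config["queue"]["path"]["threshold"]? "warning"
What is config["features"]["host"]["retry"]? False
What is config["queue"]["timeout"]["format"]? True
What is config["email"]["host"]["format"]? 3.11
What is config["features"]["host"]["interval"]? 8.51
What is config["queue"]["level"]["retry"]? 443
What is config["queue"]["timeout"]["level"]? "eu-west-1"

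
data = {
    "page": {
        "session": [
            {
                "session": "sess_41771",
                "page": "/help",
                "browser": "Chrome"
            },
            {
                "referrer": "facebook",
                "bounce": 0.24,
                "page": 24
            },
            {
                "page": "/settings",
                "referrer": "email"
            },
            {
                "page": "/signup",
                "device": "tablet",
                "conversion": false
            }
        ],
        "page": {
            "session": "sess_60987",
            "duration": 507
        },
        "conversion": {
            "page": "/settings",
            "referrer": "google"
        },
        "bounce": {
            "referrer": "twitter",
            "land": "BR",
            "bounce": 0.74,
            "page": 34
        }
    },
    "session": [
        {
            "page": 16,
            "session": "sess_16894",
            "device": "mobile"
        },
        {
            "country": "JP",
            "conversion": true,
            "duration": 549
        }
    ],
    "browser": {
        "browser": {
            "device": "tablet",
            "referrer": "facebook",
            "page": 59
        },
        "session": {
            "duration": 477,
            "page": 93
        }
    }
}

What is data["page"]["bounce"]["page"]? 34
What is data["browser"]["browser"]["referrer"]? "facebook"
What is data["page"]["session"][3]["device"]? "tablet"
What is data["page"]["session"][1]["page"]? 24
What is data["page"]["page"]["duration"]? 507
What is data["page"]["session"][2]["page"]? "/settings"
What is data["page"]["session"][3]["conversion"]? False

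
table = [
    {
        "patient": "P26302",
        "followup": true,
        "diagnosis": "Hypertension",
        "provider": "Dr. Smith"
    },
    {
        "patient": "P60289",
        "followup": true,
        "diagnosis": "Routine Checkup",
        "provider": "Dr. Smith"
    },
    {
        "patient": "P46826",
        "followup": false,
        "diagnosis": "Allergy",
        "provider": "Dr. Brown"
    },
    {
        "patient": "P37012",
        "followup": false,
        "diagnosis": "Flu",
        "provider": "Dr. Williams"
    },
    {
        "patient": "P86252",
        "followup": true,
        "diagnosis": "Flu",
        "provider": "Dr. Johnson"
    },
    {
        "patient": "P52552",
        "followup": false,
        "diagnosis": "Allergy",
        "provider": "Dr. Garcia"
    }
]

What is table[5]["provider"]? "Dr. Garcia"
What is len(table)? 6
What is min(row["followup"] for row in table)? False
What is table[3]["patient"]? "P37012"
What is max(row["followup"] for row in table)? True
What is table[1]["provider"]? "Dr. Smith"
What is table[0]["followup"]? True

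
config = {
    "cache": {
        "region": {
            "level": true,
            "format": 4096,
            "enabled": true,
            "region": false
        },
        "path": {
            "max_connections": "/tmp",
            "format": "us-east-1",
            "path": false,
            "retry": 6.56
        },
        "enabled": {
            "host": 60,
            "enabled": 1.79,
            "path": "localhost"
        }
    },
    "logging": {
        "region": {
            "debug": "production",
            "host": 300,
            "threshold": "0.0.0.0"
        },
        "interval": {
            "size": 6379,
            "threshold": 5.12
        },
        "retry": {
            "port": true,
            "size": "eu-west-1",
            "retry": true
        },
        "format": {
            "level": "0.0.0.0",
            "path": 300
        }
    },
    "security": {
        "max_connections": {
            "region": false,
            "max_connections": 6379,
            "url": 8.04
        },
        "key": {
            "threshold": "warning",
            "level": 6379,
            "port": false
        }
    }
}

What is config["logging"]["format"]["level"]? "0.0.0.0"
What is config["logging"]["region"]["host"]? 300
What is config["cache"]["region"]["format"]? 4096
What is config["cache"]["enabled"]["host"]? 60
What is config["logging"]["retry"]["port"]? True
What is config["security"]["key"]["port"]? False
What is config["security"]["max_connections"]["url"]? 8.04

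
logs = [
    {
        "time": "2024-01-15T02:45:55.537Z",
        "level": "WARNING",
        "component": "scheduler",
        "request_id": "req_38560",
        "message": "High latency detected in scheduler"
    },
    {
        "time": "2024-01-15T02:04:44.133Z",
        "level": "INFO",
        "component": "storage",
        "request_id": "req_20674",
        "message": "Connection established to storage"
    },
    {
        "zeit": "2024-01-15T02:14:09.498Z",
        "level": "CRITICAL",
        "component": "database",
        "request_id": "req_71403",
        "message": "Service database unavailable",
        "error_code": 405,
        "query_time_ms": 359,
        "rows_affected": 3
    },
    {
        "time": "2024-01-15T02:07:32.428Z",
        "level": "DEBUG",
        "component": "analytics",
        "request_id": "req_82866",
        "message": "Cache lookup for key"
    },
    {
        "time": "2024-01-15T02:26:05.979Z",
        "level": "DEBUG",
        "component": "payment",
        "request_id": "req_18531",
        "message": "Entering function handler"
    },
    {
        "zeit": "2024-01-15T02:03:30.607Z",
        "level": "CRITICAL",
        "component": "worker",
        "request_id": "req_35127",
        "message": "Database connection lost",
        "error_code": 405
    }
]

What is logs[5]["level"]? "CRITICAL"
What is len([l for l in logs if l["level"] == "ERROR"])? 0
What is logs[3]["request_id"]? "req_82866"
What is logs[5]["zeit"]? "2024-01-15T02:03:30.607Z"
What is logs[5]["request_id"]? "req_35127"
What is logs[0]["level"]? "WARNING"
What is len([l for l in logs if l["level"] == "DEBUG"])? 2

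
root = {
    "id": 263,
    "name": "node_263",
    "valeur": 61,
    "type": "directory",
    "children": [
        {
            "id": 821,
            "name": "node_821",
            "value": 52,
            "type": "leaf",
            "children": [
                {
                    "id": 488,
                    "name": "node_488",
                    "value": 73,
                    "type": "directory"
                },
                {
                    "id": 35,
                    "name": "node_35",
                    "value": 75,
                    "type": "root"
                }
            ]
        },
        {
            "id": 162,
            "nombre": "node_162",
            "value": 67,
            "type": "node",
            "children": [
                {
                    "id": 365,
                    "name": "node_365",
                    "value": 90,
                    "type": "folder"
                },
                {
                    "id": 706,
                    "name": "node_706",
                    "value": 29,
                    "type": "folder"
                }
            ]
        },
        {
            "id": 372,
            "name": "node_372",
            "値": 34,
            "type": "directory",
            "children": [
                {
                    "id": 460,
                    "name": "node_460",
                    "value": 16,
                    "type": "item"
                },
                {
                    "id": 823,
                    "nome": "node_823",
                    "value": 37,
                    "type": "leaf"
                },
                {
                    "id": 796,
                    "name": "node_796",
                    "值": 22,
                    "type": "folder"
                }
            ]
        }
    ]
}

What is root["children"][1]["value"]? 67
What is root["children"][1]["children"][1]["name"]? "node_706"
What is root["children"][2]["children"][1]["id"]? 823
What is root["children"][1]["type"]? "node"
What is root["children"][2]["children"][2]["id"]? 796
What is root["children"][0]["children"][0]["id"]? 488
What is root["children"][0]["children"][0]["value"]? 73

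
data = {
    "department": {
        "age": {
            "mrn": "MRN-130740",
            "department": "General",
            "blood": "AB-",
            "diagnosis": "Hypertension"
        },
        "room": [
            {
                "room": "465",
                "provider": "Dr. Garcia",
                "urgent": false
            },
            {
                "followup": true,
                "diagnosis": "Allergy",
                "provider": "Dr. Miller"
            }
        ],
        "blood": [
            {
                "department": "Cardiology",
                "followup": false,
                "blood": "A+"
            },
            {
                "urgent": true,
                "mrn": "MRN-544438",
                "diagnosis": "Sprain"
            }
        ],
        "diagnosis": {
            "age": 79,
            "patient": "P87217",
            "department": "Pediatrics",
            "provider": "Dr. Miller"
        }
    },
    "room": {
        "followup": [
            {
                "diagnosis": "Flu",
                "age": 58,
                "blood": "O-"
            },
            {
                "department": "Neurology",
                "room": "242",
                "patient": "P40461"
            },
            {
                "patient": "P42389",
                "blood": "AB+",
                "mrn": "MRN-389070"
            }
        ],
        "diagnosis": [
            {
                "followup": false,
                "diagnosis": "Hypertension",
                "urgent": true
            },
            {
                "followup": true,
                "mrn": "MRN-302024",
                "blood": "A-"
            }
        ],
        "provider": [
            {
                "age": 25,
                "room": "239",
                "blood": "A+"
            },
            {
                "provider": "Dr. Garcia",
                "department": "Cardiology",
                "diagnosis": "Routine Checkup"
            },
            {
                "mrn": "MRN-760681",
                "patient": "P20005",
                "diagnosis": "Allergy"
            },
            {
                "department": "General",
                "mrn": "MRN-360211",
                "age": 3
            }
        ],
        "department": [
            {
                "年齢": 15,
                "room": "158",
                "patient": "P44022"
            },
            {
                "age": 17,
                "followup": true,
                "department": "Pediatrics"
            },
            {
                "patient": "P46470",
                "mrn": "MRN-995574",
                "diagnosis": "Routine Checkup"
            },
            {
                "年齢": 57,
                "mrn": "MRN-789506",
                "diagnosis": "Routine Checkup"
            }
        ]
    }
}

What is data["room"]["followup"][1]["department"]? "Neurology"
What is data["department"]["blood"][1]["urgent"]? True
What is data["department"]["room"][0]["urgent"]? False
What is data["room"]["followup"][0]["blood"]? "O-"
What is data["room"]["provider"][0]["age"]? 25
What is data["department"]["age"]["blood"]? "AB-"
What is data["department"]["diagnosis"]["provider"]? "Dr. Miller"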